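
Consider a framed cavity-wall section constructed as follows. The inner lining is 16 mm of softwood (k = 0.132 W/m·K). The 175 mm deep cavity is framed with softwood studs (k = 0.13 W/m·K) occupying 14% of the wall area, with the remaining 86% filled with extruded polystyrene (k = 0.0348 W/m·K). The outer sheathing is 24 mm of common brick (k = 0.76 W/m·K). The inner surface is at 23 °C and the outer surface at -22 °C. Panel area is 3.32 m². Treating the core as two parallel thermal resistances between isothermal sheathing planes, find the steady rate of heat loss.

Q ≈ 39.4 W

Sheathing layers in series; stud and cavity paths in parallel between them.
R_inner = 0.016/(0.132×3.32) = 0.03651 K/W
R_stud  = 0.175/(0.13×0.14×3.32) = 2.896 K/W
R_cav   = 0.175/(0.0348×0.86×3.32) = 1.761 K/W
1/R_core = 1/R_stud + 1/R_cav → R_core = 1.095 K/W
R_outer = 0.024/(0.76×3.32) = 0.009512 K/W
R_total = 1.141 K/W
Q = ΔT/R_total = 45/1.141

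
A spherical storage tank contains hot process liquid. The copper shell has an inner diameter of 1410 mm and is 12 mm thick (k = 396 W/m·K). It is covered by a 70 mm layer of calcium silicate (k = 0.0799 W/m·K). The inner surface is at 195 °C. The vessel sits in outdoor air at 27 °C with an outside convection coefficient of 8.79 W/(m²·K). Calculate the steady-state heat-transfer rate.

Spherical conduction: R = (1/r_in − 1/r_out)/(4πk) per layer; series-sum.
R_copper shell = (1/0.705 − 1/0.717)/(4π×396) = 4.771×10^-6 K/W
R_calcium silicate = (1/0.717 − 1/0.787)/(4π×0.0799) = 0.1236 K/W
R_outer film = 1/(h·4πr_o²) = 1/(8.79×4π×0.787²) = 0.01462 K/W
R_total = 0.1382 K/W
Q = ΔT/R_total = 168/0.1382

Q ≈ 1220 W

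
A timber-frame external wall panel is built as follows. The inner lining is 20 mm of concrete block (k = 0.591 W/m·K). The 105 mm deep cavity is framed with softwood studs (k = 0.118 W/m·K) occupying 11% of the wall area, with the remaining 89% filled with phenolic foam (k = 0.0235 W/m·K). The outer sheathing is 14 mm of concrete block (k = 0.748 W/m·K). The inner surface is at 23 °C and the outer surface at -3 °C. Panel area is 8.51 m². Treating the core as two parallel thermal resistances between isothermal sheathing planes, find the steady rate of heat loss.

Sheathing layers in series; stud and cavity paths in parallel between them.
R_inner = 0.02/(0.591×8.51) = 0.003977 K/W
R_stud  = 0.105/(0.118×0.11×8.51) = 0.9506 K/W
R_cav   = 0.105/(0.0235×0.89×8.51) = 0.5899 K/W
1/R_core = 1/R_stud + 1/R_cav → R_core = 0.364 K/W
R_outer = 0.014/(0.748×8.51) = 0.002199 K/W
R_total = 0.3702 K/W
Q = ΔT/R_total = 26/0.3702

Q ≈ 70.2 W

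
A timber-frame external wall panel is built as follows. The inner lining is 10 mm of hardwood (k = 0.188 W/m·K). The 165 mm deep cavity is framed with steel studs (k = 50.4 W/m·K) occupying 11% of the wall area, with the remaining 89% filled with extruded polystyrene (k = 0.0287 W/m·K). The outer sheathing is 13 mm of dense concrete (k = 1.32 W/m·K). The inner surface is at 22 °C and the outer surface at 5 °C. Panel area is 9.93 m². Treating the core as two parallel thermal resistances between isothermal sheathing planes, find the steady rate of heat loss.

Sheathing layers in series; stud and cavity paths in parallel between them.
R_inner = 0.01/(0.188×9.93) = 0.005357 K/W
R_stud  = 0.165/(50.4×0.11×9.93) = 0.002997 K/W
R_cav   = 0.165/(0.0287×0.89×9.93) = 0.6505 K/W
1/R_core = 1/R_stud + 1/R_cav → R_core = 0.002983 K/W
R_outer = 0.013/(1.32×9.93) = 9.918×10^-4 K/W
R_total = 0.009332 K/W
Q = ΔT/R_total = 17/0.009332

Q ≈ 1820 W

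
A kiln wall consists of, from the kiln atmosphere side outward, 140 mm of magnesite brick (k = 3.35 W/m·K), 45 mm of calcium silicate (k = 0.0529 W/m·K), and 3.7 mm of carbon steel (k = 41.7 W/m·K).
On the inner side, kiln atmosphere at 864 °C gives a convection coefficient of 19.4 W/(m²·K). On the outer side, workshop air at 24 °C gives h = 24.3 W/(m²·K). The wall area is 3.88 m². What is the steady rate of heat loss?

Treating each layer as a thermal resistance in series:
R_inner film = 1/(h_i·A) = 1/(19.4×3.88) = 0.01329 K/W
R_magnesite brick = L/(kA) = 0.14/(3.35×3.88) = 0.01077 K/W
R_calcium silicate = L/(kA) = 0.045/(0.0529×3.88) = 0.2192 K/W
R_carbon steel = L/(kA) = 0.0037/(41.7×3.88) = 2.287×10^-5 K/W
R_outer film = 1/(h_o·A) = 1/(24.3×3.88) = 0.01061 K/W
R_total = 0.2539 K/W
Q = ΔT / R_total = 840 / 0.2539

Q ≈ 3310 W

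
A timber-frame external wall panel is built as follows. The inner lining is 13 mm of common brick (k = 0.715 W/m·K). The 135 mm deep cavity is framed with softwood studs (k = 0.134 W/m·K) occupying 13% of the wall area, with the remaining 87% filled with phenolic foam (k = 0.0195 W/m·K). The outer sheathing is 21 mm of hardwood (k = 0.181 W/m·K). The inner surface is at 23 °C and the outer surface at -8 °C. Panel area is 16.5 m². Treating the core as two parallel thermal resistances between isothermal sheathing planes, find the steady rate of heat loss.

Q ≈ 126 W

Sheathing layers in series; stud and cavity paths in parallel between them.
R_inner = 0.013/(0.715×16.5) = 0.001102 K/W
R_stud  = 0.135/(0.134×0.13×16.5) = 0.4697 K/W
R_cav   = 0.135/(0.0195×0.87×16.5) = 0.4823 K/W
1/R_core = 1/R_stud + 1/R_cav → R_core = 0.2379 K/W
R_outer = 0.021/(0.181×16.5) = 0.007032 K/W
R_total = 0.2461 K/W
Q = ΔT/R_total = 31/0.2461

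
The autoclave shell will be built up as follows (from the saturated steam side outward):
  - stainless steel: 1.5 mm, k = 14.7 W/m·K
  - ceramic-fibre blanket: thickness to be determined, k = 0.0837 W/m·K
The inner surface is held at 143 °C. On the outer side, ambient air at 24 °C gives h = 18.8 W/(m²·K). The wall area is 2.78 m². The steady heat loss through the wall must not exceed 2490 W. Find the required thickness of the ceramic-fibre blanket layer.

L ≈ 6.66 mm

Thermal resistances in series:
R_stainless steel = L/(kA) = 0.0015/(14.7×2.78) = 3.671×10^-5 K/W
R_outer film = 1/(h_o·A) = 1/(18.8×2.78) = 0.01913 K/W
Sum of the known resistances R_other = 0.01917 K/W
Required total resistance R_tot = ΔT/Q_allow = 119/2490 = 0.04779 K/W
R_ceramic-fibre blanket = R_tot − R_other = 0.02862 K/W
L = R·k·A = 0.02862×0.0837×2.78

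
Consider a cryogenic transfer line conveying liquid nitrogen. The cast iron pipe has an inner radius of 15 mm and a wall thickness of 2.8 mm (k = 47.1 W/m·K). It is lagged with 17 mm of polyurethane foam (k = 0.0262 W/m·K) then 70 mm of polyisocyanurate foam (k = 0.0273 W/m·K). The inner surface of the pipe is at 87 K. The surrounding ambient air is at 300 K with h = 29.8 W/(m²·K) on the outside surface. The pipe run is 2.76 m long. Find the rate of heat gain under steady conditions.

Radial resistances (cylindrical: R_cond = ln(r_o/r_i)/(2πkL), R_conv = 1/(h·2πrL)):
R_cast iron pipe wall = ln(17.8/15)/(2π×47.1×2.76) = 2.095×10^-4 K/W
R_polyurethane foam = ln(34.8/17.8)/(2π×0.0262×2.76) = 1.476 K/W
R_polyisocyanurate foam = ln(104.8/34.8)/(2π×0.0273×2.76) = 2.329 K/W
R_outer film = 1/(h_o·2πr_oL) = 1/(29.8×2π×0.1048×2.76) = 0.01846 K/W
R_total = 3.823 K/W
Q = ΔT/R_total = 213/3.823

Q ≈ 55.7 W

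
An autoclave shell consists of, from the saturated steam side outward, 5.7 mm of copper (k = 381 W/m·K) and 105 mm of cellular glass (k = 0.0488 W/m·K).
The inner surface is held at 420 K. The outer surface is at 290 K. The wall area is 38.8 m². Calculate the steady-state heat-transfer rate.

Using the resistance-network approach (series):
R_copper = L/(kA) = 0.0057/(381×38.8) = 3.856×10^-7 K/W
R_cellular glass = L/(kA) = 0.105/(0.0488×38.8) = 0.05545 K/W
R_total = 0.05546 K/W
Q = ΔT / R_total = 130 / 0.05546

Q ≈ 2340 W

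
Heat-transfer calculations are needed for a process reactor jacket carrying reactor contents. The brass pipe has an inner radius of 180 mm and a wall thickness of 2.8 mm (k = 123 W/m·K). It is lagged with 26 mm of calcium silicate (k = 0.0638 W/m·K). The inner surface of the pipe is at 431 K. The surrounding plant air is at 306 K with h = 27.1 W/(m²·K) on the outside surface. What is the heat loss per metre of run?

q′ ≈ 347 W/m

Treating each annulus and film as a series resistance:
R_brass pipe wall = ln(182.8/180)/(2π×123×1) = 1.997×10^-5 K/W
R_calcium silicate = ln(208.8/182.8)/(2π×0.0638×1) = 0.3317 K/W
R_outer film = 1/(h_o·2πr_oL) = 1/(27.1×2π×0.2088×1) = 0.02813 K/W
R_total = 0.3599 K/W
Q = ΔT/R_total = 125/0.3599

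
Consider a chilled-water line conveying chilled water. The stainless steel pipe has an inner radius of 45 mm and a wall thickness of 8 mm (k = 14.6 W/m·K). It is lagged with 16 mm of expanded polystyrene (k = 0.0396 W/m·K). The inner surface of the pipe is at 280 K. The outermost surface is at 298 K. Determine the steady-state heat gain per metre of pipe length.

q′ ≈ 16.9 W/m

Cylindrical conduction, so R = ln(r₂/r₁)/(2πkL) per layer, in series:
R_stainless steel pipe wall = ln(53/45)/(2π×14.6×1) = 0.001784 K/W
R_expanded polystyrene = ln(69/53)/(2π×0.0396×1) = 1.06 K/W
R_total = 1.062 K/W
Q = ΔT/R_total = 18/1.062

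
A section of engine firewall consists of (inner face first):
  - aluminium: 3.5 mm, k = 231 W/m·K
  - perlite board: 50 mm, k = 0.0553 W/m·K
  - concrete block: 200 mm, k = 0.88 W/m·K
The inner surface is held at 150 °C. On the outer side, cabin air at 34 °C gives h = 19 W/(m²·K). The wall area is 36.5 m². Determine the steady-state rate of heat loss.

Series thermal resistances:
R_aluminium = L/(kA) = 0.0035/(231×36.5) = 4.151×10^-7 K/W
R_perlite board = L/(kA) = 0.05/(0.0553×36.5) = 0.02477 K/W
R_concrete block = L/(kA) = 0.2/(0.88×36.5) = 0.006227 K/W
R_outer film = 1/(h_o·A) = 1/(19×36.5) = 0.001442 K/W
R_total = 0.03244 K/W
Q = ΔT / R_total = 116 / 0.03244

Q ≈ 3580 W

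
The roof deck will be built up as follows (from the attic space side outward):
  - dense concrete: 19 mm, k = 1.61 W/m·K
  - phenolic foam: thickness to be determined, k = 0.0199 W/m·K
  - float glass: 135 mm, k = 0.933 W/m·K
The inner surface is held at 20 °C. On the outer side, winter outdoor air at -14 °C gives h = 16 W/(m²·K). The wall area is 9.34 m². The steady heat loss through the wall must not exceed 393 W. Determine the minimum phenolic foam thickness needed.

L ≈ 11.7 mm

Using the resistance-network approach (series):
R_dense concrete = L/(kA) = 0.019/(1.61×9.34) = 0.001264 K/W
R_float glass = L/(kA) = 0.135/(0.933×9.34) = 0.01549 K/W
R_outer film = 1/(h_o·A) = 1/(16×9.34) = 0.006692 K/W
Sum of the known resistances R_other = 0.02345 K/W
Required total resistance R_tot = ΔT/Q_allow = 34/393 = 0.08651 K/W
R_phenolic foam = R_tot − R_other = 0.06307 K/W
L = R·k·A = 0.06307×0.0199×9.34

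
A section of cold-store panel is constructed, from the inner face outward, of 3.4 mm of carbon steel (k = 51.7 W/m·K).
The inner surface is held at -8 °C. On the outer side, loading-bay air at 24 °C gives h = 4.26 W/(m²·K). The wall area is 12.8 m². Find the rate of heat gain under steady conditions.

Q ≈ 1740 W

Thermal resistances in series:
R_carbon steel = L/(kA) = 0.0034/(51.7×12.8) = 5.138×10^-6 K/W
R_outer film = 1/(h_o·A) = 1/(4.26×12.8) = 0.01834 K/W
R_total = 0.01834 K/W
Q = ΔT / R_total = 32 / 0.01834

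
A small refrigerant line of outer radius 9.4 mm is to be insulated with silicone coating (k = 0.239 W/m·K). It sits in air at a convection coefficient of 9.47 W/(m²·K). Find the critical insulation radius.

For a cylinder r_cr = k/h = 0.239/9.47
r_cr = 25.2 mm; since the bare radius (9.4 mm) is below r_cr, adding a thin layer of insulation will *increase* heat loss.

r_cr ≈ 25.2 mm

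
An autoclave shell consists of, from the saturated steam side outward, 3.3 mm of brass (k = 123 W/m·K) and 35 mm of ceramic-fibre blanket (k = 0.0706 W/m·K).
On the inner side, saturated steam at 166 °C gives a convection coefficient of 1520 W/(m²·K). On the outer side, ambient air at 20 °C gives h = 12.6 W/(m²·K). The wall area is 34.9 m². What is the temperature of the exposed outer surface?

T ≈ 40.1 °C

Model the wall as resistances in series:
R_inner film = 1/(h_i·A) = 1/(1520×34.9) = 1.885×10^-5 K/W
R_brass = L/(kA) = 0.0033/(123×34.9) = 7.687×10^-7 K/W
R_ceramic-fibre blanket = L/(kA) = 0.035/(0.0706×34.9) = 0.0142 K/W
R_outer film = 1/(h_o·A) = 1/(12.6×34.9) = 0.002274 K/W
R_total = 0.0165 K/W;  Q = ΔT/R_total = 146/0.0165 = 8849 W
T_interface = T_inner − Q·ΣR(inner→interface) = 166 − 8850×0.01422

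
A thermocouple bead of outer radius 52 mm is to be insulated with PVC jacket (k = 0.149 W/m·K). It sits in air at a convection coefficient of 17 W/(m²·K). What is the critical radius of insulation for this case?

r_cr ≈ 17.5 mm

For a sphere r_cr = 2k/h = 2×0.149/17
r_cr = 17.5 mm; since the bare radius (52 mm) is above r_cr, any added insulation will reduce heat loss.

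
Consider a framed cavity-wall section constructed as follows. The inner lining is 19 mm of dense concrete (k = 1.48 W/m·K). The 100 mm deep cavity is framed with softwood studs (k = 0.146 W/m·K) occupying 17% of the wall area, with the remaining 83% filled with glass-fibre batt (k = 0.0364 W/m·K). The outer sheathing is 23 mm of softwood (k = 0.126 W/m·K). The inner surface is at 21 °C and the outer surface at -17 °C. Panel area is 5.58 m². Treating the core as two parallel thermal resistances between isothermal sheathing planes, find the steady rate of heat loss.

Sheathing layers in series; stud and cavity paths in parallel between them.
R_inner = 0.019/(1.48×5.58) = 0.002301 K/W
R_stud  = 0.1/(0.146×0.17×5.58) = 0.722 K/W
R_cav   = 0.1/(0.0364×0.83×5.58) = 0.5932 K/W
1/R_core = 1/R_stud + 1/R_cav → R_core = 0.3256 K/W
R_outer = 0.023/(0.126×5.58) = 0.03271 K/W
R_total = 0.3607 K/W
Q = ΔT/R_total = 38/0.3607

Q ≈ 105 W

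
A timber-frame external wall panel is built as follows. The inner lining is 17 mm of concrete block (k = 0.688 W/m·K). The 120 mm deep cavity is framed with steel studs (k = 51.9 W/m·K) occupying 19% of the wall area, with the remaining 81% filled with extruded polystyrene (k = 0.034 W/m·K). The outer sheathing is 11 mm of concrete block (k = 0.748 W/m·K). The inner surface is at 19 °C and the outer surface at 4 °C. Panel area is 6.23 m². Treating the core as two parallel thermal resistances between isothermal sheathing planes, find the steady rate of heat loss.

Q ≈ 1810 W

Sheathing layers in series; stud and cavity paths in parallel between them.
R_inner = 0.017/(0.688×6.23) = 0.003966 K/W
R_stud  = 0.12/(51.9×0.19×6.23) = 0.001953 K/W
R_cav   = 0.12/(0.034×0.81×6.23) = 0.6994 K/W
1/R_core = 1/R_stud + 1/R_cav → R_core = 0.001948 K/W
R_outer = 0.011/(0.748×6.23) = 0.00236 K/W
R_total = 0.008275 K/W
Q = ΔT/R_total = 15/0.008275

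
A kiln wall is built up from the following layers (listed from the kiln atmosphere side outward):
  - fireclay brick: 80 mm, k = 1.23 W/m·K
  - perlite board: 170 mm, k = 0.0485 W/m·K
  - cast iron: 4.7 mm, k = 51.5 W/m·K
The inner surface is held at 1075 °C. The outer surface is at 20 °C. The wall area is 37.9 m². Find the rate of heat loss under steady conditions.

Series thermal resistances:
R_fireclay brick = L/(kA) = 0.08/(1.23×37.9) = 0.001716 K/W
R_perlite board = L/(kA) = 0.17/(0.0485×37.9) = 0.09248 K/W
R_cast iron = L/(kA) = 0.0047/(51.5×37.9) = 2.408×10^-6 K/W
R_total = 0.0942 K/W
Q = ΔT / R_total = 1055 / 0.0942

Q ≈ 11200 W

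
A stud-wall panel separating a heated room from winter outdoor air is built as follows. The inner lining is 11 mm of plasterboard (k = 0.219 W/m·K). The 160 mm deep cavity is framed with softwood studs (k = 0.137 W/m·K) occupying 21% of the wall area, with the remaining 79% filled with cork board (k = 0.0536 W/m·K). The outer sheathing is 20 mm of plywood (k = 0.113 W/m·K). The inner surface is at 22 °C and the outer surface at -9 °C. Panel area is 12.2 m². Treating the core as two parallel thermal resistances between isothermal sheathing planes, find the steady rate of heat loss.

Q ≈ 153 W

Sheathing layers in series; stud and cavity paths in parallel between them.
R_inner = 0.011/(0.219×12.2) = 0.004117 K/W
R_stud  = 0.16/(0.137×0.21×12.2) = 0.4558 K/W
R_cav   = 0.16/(0.0536×0.79×12.2) = 0.3097 K/W
1/R_core = 1/R_stud + 1/R_cav → R_core = 0.1844 K/W
R_outer = 0.02/(0.113×12.2) = 0.01451 K/W
R_total = 0.203 K/W
Q = ΔT/R_total = 31/0.203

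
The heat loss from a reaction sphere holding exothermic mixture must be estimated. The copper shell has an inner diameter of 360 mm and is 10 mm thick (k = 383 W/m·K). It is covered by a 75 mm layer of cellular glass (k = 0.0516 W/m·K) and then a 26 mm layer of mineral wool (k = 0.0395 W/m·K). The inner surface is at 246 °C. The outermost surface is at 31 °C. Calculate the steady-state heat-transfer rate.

For a spherical shell R = (1/r₁ − 1/r₂)/(4πk); film R = 1/(h·4πr²). In series:
R_copper shell = (1/0.18 − 1/0.19)/(4π×383) = 6.075×10^-5 K/W
R_cellular glass = (1/0.19 − 1/0.265)/(4π×0.0516) = 2.297 K/W
R_mineral wool = (1/0.265 − 1/0.291)/(4π×0.0395) = 0.6792 K/W
R_total = 2.977 K/W
Q = ΔT/R_total = 215/2.977

Q ≈ 72.2 W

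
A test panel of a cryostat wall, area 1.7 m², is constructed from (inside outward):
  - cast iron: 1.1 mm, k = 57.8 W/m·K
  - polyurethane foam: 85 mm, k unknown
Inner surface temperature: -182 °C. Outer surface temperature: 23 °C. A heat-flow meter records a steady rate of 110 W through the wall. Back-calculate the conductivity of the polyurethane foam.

k ≈ 0.0268 W/(m·K)

Treating each layer as a thermal resistance in series:
R_cast iron = L/(kA) = 0.0011/(57.8×1.7) = 1.119×10^-5 K/W
Sum of known resistances R_other = 1.119×10^-5 K/W
Total R = ΔT/Q = 205/110 = 1.864 K/W
R_polyurethane foam = R_total − R_other = 1.864 K/W
k = L/(R·A) = 0.085/(1.864×1.7)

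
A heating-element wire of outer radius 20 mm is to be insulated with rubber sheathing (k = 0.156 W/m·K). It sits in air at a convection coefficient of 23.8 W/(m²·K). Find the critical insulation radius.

r_cr ≈ 6.55 mm

For a cylinder r_cr = k/h = 0.156/23.8
r_cr = 6.55 mm; since the bare radius (20 mm) is above r_cr, any added insulation will reduce heat loss.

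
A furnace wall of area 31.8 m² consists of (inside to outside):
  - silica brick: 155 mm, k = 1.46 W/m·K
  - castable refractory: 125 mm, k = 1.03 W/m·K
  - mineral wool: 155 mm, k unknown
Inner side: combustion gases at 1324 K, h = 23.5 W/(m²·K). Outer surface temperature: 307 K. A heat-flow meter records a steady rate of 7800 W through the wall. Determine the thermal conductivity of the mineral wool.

Treating each layer as a thermal resistance in series:
R_inner film = 1/(h_i·A) = 1/(23.5×31.8) = 0.001338 K/W
R_silica brick = L/(kA) = 0.155/(1.46×31.8) = 0.003339 K/W
R_castable refractory = L/(kA) = 0.125/(1.03×31.8) = 0.003816 K/W
Sum of known resistances R_other = 0.008493 K/W
Total R = ΔT/Q = 1017/7800 = 0.1304 K/W
R_mineral wool = R_total − R_other = 0.1219 K/W
k = L/(R·A) = 0.155/(0.1219×31.8)

k ≈ 0.04 W/(m·K)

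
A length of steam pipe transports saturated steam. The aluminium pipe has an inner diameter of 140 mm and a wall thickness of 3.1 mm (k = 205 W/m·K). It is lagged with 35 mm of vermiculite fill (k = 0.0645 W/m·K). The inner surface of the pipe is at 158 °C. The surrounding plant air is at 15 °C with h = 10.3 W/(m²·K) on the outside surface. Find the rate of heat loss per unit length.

q′ ≈ 129 W/m

Per-layer cylindrical resistances, series-summed:
R_aluminium pipe wall = ln(73.1/70)/(2π×205×1) = 3.364×10^-5 K/W
R_vermiculite fill = ln(108.1/73.1)/(2π×0.0645×1) = 0.9654 K/W
R_outer film = 1/(h_o·2πr_oL) = 1/(10.3×2π×0.1081×1) = 0.1429 K/W
R_total = 1.108 K/W
Q = ΔT/R_total = 143/1.108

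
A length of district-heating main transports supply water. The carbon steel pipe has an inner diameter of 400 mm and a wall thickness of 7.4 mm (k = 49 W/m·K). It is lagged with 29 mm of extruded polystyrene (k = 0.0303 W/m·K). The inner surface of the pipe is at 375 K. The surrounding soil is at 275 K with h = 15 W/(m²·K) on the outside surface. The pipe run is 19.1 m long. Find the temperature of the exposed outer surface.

T ≈ 281 K

For a radial system each layer contributes R = ln(r_out/r_in)/(2πkL); films add R = 1/(hA).
R_carbon steel pipe wall = ln(207.4/200)/(2π×49×19.1) = 6.178×10^-6 K/W
R_extruded polystyrene = ln(236.4/207.4)/(2π×0.0303×19.1) = 0.03599 K/W
R_outer film = 1/(h_o·2πr_oL) = 1/(15×2π×0.2364×19.1) = 0.00235 K/W
R_total = 0.03835 K/W
Q = ΔT/R_total = 100/0.03835
Q = 2610 W
T_interface = T_inner − Q·ΣR(inner→interface) = 375 − 2610×0.036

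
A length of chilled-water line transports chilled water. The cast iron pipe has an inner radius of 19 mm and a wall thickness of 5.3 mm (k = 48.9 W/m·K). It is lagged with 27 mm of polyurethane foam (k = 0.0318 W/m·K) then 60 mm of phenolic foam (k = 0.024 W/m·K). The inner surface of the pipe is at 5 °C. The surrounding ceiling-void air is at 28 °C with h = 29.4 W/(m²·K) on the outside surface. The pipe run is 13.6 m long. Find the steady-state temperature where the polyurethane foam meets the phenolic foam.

T ≈ 14.6 °C

Treating each annulus and film as a series resistance:
R_cast iron pipe wall = ln(24.3/19)/(2π×48.9×13.6) = 5.888×10^-5 K/W
R_polyurethane foam = ln(51.3/24.3)/(2π×0.0318×13.6) = 0.275 K/W
R_phenolic foam = ln(111.3/51.3)/(2π×0.024×13.6) = 0.3777 K/W
R_outer film = 1/(h_o·2πr_oL) = 1/(29.4×2π×0.1113×13.6) = 0.003576 K/W
R_total = 0.6563 K/W
Q = ΔT/R_total = 23/0.6563
Q = 35 W
T_interface = T_inner + Q·ΣR(inner→interface) = 5 + 35×0.275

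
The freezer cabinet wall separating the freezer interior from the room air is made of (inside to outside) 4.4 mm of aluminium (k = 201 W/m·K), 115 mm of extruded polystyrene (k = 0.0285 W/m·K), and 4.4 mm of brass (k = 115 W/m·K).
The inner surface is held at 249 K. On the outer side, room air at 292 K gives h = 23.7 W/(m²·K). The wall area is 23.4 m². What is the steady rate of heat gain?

Q ≈ 247 W

Model the wall as resistances in series:
R_aluminium = L/(kA) = 0.0044/(201×23.4) = 9.355×10^-7 K/W
R_extruded polystyrene = L/(kA) = 0.115/(0.0285×23.4) = 0.1724 K/W
R_brass = L/(kA) = 0.0044/(115×23.4) = 1.635×10^-6 K/W
R_outer film = 1/(h_o·A) = 1/(23.7×23.4) = 0.001803 K/W
R_total = 0.1742 K/W
Q = ΔT / R_total = 43 / 0.1742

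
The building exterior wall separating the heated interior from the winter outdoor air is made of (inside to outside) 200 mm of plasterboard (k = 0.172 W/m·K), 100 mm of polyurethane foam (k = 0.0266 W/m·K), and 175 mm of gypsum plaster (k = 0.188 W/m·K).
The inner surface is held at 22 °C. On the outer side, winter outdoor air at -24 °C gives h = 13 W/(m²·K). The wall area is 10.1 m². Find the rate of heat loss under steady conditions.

Q ≈ 78.3 W

Series thermal resistances:
R_plasterboard = L/(kA) = 0.2/(0.172×10.1) = 0.1151 K/W
R_polyurethane foam = L/(kA) = 0.1/(0.0266×10.1) = 0.3722 K/W
R_gypsum plaster = L/(kA) = 0.175/(0.188×10.1) = 0.09216 K/W
R_outer film = 1/(h_o·A) = 1/(13×10.1) = 0.007616 K/W
R_total = 0.5871 K/W
Q = ΔT / R_total = 46 / 0.5871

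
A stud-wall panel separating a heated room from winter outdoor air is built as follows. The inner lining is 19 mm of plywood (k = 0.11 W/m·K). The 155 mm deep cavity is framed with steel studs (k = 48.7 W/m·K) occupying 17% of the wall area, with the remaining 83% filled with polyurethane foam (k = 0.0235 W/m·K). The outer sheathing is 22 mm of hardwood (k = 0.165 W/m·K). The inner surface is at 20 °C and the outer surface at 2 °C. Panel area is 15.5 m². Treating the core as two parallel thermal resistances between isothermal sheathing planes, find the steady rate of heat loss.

Q ≈ 859 W

Sheathing layers in series; stud and cavity paths in parallel between them.
R_inner = 0.019/(0.11×15.5) = 0.01114 K/W
R_stud  = 0.155/(48.7×0.17×15.5) = 0.001208 K/W
R_cav   = 0.155/(0.0235×0.83×15.5) = 0.5127 K/W
1/R_core = 1/R_stud + 1/R_cav → R_core = 0.001205 K/W
R_outer = 0.022/(0.165×15.5) = 0.008602 K/W
R_total = 0.02095 K/W
Q = ΔT/R_total = 18/0.02095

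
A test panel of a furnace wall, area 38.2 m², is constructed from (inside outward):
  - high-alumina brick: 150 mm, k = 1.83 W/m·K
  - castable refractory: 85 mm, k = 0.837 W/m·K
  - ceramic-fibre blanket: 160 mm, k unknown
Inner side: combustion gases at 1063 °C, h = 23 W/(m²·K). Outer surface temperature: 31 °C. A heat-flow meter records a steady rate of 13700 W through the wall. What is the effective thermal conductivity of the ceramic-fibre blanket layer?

Treating each layer as a thermal resistance in series:
R_inner film = 1/(h_i·A) = 1/(23×38.2) = 0.001138 K/W
R_high-alumina brick = L/(kA) = 0.15/(1.83×38.2) = 0.002146 K/W
R_castable refractory = L/(kA) = 0.085/(0.837×38.2) = 0.002658 K/W
Sum of known resistances R_other = 0.005942 K/W
Total R = ΔT/Q = 1032/13700 = 0.07533 K/W
R_ceramic-fibre blanket = R_total − R_other = 0.06939 K/W
k = L/(R·A) = 0.16/(0.06939×38.2)

k ≈ 0.0604 W/(m·K)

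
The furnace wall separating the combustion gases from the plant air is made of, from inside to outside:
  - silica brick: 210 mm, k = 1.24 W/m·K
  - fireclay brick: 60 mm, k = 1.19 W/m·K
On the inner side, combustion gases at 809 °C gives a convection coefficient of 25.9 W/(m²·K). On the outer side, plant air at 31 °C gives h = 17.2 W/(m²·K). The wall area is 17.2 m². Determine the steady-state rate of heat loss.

Q ≈ 42300 W

Treating each layer as a thermal resistance in series:
R_inner film = 1/(h_i·A) = 1/(25.9×17.2) = 0.002245 K/W
R_silica brick = L/(kA) = 0.21/(1.24×17.2) = 0.009846 K/W
R_fireclay brick = L/(kA) = 0.06/(1.19×17.2) = 0.002931 K/W
R_outer film = 1/(h_o·A) = 1/(17.2×17.2) = 0.00338 K/W
R_total = 0.0184 K/W
Q = ΔT / R_total = 778 / 0.0184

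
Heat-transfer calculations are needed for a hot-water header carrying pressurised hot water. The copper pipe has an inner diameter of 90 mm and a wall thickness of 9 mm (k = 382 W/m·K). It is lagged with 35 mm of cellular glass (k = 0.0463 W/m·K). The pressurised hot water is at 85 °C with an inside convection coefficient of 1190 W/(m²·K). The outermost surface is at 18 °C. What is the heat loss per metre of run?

Per-layer cylindrical resistances, series-summed:
R_inner film = 1/(h_i·2πr₁L) = 1/(1190×2π×0.045×1) = 0.002972 K/W
R_copper pipe wall = ln(54/45)/(2π×382×1) = 7.596×10^-5 K/W
R_cellular glass = ln(89/54)/(2π×0.0463×1) = 1.718 K/W
R_total = 1.721 K/W
Q = ΔT/R_total = 67/1.721

q′ ≈ 38.9 W/m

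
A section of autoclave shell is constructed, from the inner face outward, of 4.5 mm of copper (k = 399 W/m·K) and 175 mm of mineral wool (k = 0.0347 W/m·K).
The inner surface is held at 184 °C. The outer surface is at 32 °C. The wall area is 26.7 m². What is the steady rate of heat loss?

Q ≈ 805 W

Treating each layer as a thermal resistance in series:
R_copper = L/(kA) = 0.0045/(399×26.7) = 4.224×10^-7 K/W
R_mineral wool = L/(kA) = 0.175/(0.0347×26.7) = 0.1889 K/W
R_total = 0.1889 K/W
Q = ΔT / R_total = 152 / 0.1889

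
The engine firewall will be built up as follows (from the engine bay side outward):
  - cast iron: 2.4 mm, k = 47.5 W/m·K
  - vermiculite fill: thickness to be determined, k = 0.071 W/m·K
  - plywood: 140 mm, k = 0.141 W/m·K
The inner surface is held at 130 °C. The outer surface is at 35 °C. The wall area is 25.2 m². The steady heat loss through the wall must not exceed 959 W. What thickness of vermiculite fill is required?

Series thermal resistances:
R_cast iron = L/(kA) = 0.0024/(47.5×25.2) = 2.005×10^-6 K/W
R_plywood = L/(kA) = 0.14/(0.141×25.2) = 0.0394 K/W
Sum of the known resistances R_other = 0.0394 K/W
Required total resistance R_tot = ΔT/Q_allow = 95/959 = 0.09906 K/W
R_vermiculite fill = R_tot − R_other = 0.05966 K/W
L = R·k·A = 0.05966×0.071×25.2

L ≈ 107 mm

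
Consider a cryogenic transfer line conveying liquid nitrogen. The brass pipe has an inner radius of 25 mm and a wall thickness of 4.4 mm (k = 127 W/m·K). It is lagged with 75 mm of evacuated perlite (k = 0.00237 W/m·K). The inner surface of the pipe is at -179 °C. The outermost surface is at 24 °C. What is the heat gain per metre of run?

Treating each annulus and film as a series resistance:
R_brass pipe wall = ln(29.4/25)/(2π×127×1) = 2.032×10^-4 K/W
R_evacuated perlite = ln(104.4/29.4)/(2π×0.00237×1) = 85.1 K/W
R_total = 85.1 K/W
Q = ΔT/R_total = 203/85.1

q′ ≈ 2.39 W/m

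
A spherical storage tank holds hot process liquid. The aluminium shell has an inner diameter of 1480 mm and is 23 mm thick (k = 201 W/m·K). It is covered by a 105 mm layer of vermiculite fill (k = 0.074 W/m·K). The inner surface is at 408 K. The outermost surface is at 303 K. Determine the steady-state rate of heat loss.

Radial (spherical) resistances in series:
R_aluminium shell = (1/0.74 − 1/0.763)/(4π×201) = 1.613×10^-5 K/W
R_vermiculite fill = (1/0.763 − 1/0.868)/(4π×0.074) = 0.1705 K/W
R_total = 0.1705 K/W
Q = ΔT/R_total = 105/0.1705

Q ≈ 616 W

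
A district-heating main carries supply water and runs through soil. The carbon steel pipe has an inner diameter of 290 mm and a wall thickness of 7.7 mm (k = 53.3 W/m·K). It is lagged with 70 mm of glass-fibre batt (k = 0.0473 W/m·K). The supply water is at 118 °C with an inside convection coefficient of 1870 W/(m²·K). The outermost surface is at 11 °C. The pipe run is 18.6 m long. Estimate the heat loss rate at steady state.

Treating each annulus and film as a series resistance:
R_inner film = 1/(h_i·2πr₁L) = 1/(1870×2π×0.145×18.6) = 3.156×10^-5 K/W
R_carbon steel pipe wall = ln(152.7/145)/(2π×53.3×18.6) = 8.307×10^-6 K/W
R_glass-fibre batt = ln(222.7/152.7)/(2π×0.0473×18.6) = 0.06826 K/W
R_total = 0.0683 K/W
Q = ΔT/R_total = 107/0.0683

Q ≈ 1570 W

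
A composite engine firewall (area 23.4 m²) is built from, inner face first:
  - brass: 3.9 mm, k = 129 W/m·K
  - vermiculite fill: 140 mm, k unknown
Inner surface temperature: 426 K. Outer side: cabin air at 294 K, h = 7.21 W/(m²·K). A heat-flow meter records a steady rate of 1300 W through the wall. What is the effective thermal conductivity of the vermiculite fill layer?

k ≈ 0.0626 W/(m·K)

Thermal resistances in series:
R_brass = L/(kA) = 0.0039/(129×23.4) = 1.292×10^-6 K/W
R_outer film = 1/(h_o·A) = 1/(7.21×23.4) = 0.005927 K/W
Sum of known resistances R_other = 0.005928 K/W
Total R = ΔT/Q = 132/1300 = 0.1015 K/W
R_vermiculite fill = R_total − R_other = 0.09561 K/W
k = L/(R·A) = 0.14/(0.09561×23.4)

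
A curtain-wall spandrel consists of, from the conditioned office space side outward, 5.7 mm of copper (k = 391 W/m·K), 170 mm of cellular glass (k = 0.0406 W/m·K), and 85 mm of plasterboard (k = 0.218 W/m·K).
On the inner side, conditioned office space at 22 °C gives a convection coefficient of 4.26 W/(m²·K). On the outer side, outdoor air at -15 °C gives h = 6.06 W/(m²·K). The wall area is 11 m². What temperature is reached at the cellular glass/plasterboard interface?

T ≈ -10.9 °C

Treating each layer as a thermal resistance in series:
R_inner film = 1/(h_i·A) = 1/(4.26×11) = 0.02134 K/W
R_copper = L/(kA) = 0.0057/(391×11) = 1.325×10^-6 K/W
R_cellular glass = L/(kA) = 0.17/(0.0406×11) = 0.3807 K/W
R_plasterboard = L/(kA) = 0.085/(0.218×11) = 0.03545 K/W
R_outer film = 1/(h_o·A) = 1/(6.06×11) = 0.015 K/W
R_total = 0.4524 K/W;  Q = ΔT/R_total = 37/0.4524 = 81.78 W
T_interface = T_inner − Q·ΣR(inner→interface) = 22 − 81.8×0.402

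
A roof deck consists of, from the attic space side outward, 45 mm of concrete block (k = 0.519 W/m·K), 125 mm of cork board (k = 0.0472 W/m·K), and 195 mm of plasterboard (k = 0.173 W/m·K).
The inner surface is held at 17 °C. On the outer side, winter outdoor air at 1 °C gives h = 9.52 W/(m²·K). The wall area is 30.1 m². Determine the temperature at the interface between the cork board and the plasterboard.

Model the wall as resistances in series:
R_concrete block = L/(kA) = 0.045/(0.519×30.1) = 0.002881 K/W
R_cork board = L/(kA) = 0.125/(0.0472×30.1) = 0.08798 K/W
R_plasterboard = L/(kA) = 0.195/(0.173×30.1) = 0.03745 K/W
R_outer film = 1/(h_o·A) = 1/(9.52×30.1) = 0.00349 K/W
R_total = 0.1318 K/W;  Q = ΔT/R_total = 16/0.1318 = 121.4 W
T_interface = T_inner − Q·ΣR(inner→interface) = 17 − 121×0.09086

T ≈ 5.97 °C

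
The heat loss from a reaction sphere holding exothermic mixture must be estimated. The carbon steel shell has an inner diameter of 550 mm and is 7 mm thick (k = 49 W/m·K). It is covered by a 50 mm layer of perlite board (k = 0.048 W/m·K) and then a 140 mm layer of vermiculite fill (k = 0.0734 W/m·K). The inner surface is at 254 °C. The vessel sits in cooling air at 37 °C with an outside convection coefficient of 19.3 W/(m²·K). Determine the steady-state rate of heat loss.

Each spherical layer contributes R = (1/r_i − 1/r_o)/(4πk):
R_carbon steel shell = (1/0.275 − 1/0.282)/(4π×49) = 1.466×10^-4 K/W
R_perlite board = (1/0.282 − 1/0.332)/(4π×0.048) = 0.8854 K/W
R_vermiculite fill = (1/0.332 − 1/0.472)/(4π×0.0734) = 0.9686 K/W
R_outer film = 1/(h·4πr_o²) = 1/(19.3×4π×0.472²) = 0.01851 K/W
R_total = 1.873 K/W
Q = ΔT/R_total = 217/1.873

Q ≈ 116 W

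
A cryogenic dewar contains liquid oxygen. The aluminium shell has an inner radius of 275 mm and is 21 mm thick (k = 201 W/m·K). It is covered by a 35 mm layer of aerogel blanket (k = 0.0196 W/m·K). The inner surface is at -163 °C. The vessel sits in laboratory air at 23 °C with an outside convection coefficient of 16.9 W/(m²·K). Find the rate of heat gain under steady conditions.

Q ≈ 125 W

Each spherical layer contributes R = (1/r_i − 1/r_o)/(4πk):
R_aluminium shell = (1/0.275 − 1/0.296)/(4π×201) = 1.021×10^-4 K/W
R_aerogel blanket = (1/0.296 − 1/0.331)/(4π×0.0196) = 1.45 K/W
R_outer film = 1/(h·4πr_o²) = 1/(16.9×4π×0.331²) = 0.04298 K/W
R_total = 1.493 K/W
Q = ΔT/R_total = 186/1.493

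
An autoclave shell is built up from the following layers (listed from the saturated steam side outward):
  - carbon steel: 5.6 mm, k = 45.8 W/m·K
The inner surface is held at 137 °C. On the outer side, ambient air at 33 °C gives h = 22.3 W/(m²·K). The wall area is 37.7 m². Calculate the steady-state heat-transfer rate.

Model the wall as resistances in series:
R_carbon steel = L/(kA) = 0.0056/(45.8×37.7) = 3.243×10^-6 K/W
R_outer film = 1/(h_o·A) = 1/(22.3×37.7) = 0.001189 K/W
R_total = 0.001193 K/W
Q = ΔT / R_total = 104 / 0.001193

Q ≈ 87200 W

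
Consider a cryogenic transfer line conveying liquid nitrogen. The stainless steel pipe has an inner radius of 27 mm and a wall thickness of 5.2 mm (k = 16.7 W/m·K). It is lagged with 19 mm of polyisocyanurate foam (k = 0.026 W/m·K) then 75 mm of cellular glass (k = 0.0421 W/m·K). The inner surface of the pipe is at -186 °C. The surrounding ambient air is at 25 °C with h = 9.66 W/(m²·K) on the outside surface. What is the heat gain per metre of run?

Cylindrical conduction, so R = ln(r₂/r₁)/(2πkL) per layer, in series:
R_stainless steel pipe wall = ln(32.2/27)/(2π×16.7×1) = 0.001679 K/W
R_polyisocyanurate foam = ln(51.2/32.2)/(2π×0.026×1) = 2.839 K/W
R_cellular glass = ln(126.2/51.2)/(2π×0.0421×1) = 3.41 K/W
R_outer film = 1/(h_o·2πr_oL) = 1/(9.66×2π×0.1262×1) = 0.1306 K/W
R_total = 6.382 K/W
Q = ΔT/R_total = 211/6.382

q′ ≈ 33.1 W/m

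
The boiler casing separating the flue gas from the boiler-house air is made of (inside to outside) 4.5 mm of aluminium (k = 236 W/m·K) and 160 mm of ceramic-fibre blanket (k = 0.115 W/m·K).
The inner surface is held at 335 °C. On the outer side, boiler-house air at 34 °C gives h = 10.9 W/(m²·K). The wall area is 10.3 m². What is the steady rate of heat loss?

Treating each layer as a thermal resistance in series:
R_aluminium = L/(kA) = 0.0045/(236×10.3) = 1.851×10^-6 K/W
R_ceramic-fibre blanket = L/(kA) = 0.16/(0.115×10.3) = 0.1351 K/W
R_outer film = 1/(h_o·A) = 1/(10.9×10.3) = 0.008907 K/W
R_total = 0.144 K/W
Q = ΔT / R_total = 301 / 0.144

Q ≈ 2090 W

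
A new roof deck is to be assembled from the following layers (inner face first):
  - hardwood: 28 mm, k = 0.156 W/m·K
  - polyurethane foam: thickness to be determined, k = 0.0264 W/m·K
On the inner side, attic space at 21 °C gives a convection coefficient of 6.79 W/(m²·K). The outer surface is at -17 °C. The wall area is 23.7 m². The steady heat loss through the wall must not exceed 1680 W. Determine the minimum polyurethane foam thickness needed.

Thermal resistances in series:
R_inner film = 1/(h_i·A) = 1/(6.79×23.7) = 0.006214 K/W
R_hardwood = L/(kA) = 0.028/(0.156×23.7) = 0.007573 K/W
Sum of the known resistances R_other = 0.01379 K/W
Required total resistance R_tot = ΔT/Q_allow = 38/1680 = 0.02262 K/W
R_polyurethane foam = R_tot − R_other = 0.008832 K/W
L = R·k·A = 0.008832×0.0264×23.7

L ≈ 5.53 mm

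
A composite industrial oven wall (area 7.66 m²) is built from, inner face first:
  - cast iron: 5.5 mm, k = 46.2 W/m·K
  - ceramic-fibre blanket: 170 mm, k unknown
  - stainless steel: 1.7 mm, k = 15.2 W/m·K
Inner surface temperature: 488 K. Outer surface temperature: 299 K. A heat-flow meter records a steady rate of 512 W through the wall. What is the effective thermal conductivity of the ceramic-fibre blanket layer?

Thermal resistances in series:
R_cast iron = L/(kA) = 0.0055/(46.2×7.66) = 1.554×10^-5 K/W
R_stainless steel = L/(kA) = 0.0017/(15.2×7.66) = 1.46×10^-5 K/W
Sum of known resistances R_other = 3.014×10^-5 K/W
Total R = ΔT/Q = 189/512 = 0.3691 K/W
R_ceramic-fibre blanket = R_total − R_other = 0.3691 K/W
k = L/(R·A) = 0.17/(0.3691×7.66)

k ≈ 0.0601 W/(m·K)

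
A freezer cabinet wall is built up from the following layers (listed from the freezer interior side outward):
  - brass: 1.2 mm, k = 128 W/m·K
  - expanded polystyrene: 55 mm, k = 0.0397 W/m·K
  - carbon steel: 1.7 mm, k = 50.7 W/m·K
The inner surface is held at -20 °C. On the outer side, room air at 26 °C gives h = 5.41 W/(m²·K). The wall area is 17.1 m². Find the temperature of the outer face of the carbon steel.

T ≈ 20.6 °C

Treating each layer as a thermal resistance in series:
R_brass = L/(kA) = 0.0012/(128×17.1) = 5.482×10^-7 K/W
R_expanded polystyrene = L/(kA) = 0.055/(0.0397×17.1) = 0.08102 K/W
R_carbon steel = L/(kA) = 0.0017/(50.7×17.1) = 1.961×10^-6 K/W
R_outer film = 1/(h_o·A) = 1/(5.41×17.1) = 0.01081 K/W
R_total = 0.09183 K/W;  Q = ΔT/R_total = 46/0.09183 = 500.9 W
T_interface = T_inner + Q·ΣR(inner→interface) = -20 + 501×0.08102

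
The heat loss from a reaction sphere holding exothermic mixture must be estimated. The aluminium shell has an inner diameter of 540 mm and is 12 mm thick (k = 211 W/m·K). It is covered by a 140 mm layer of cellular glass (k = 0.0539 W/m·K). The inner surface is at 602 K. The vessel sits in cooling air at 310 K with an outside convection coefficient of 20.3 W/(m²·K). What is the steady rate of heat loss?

Q ≈ 166 W

Each spherical layer contributes R = (1/r_i − 1/r_o)/(4πk):
R_aluminium shell = (1/0.27 − 1/0.282)/(4π×211) = 5.944×10^-5 K/W
R_cellular glass = (1/0.282 − 1/0.422)/(4π×0.0539) = 1.737 K/W
R_outer film = 1/(h·4πr_o²) = 1/(20.3×4π×0.422²) = 0.02201 K/W
R_total = 1.759 K/W
Q = ΔT/R_total = 292/1.759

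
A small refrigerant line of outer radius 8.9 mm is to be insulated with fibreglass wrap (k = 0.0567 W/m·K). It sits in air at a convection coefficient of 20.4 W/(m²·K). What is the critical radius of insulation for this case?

For a cylinder r_cr = k/h = 0.0567/20.4
r_cr = 2.78 mm; since the bare radius (8.9 mm) is above r_cr, any added insulation will reduce heat loss.

r_cr ≈ 2.78 mm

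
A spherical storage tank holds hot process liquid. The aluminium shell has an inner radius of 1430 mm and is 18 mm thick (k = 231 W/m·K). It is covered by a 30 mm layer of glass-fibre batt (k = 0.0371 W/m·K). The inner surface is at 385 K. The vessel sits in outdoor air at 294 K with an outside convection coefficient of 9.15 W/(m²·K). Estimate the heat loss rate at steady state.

Q ≈ 2670 W

Spherical conduction: R = (1/r_in − 1/r_out)/(4πk) per layer; series-sum.
R_aluminium shell = (1/1.43 − 1/1.448)/(4π×231) = 2.995×10^-6 K/W
R_glass-fibre batt = (1/1.448 − 1/1.478)/(4π×0.0371) = 0.03007 K/W
R_outer film = 1/(h·4πr_o²) = 1/(9.15×4π×1.478²) = 0.003981 K/W
R_total = 0.03405 K/W
Q = ΔT/R_total = 91/0.03405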